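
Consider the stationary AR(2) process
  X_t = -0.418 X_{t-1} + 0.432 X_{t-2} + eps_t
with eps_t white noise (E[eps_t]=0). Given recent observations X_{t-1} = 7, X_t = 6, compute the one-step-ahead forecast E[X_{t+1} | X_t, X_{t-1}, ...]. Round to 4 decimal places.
E[X_{t+1} \mid \mathcal F_t] = 0.5160

For an AR(p) model X_t = c + sum_i phi_i X_{t-i} + eps_t, the
one-step-ahead conditional mean is
  E[X_{t+1} | X_t, ...] = c + sum_i phi_i X_{t+1-i}.
Substitute known values:
  E[X_{t+1} | ...] = (-0.418) * (6) + (0.432) * (7)
                   = 0.5160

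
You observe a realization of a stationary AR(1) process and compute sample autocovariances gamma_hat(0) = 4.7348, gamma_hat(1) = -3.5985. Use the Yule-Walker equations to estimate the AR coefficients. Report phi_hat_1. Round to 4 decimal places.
\hat\phi_{1} = -0.7600

The Yule-Walker equations for an AR(p) process read, in matrix form,
  Gamma_p phi = r_p,   with   (Gamma_p)_{ij} = gamma(|i - j|),
                       (r_p)_i = gamma(i),   i,j = 1..p.
Substitute the sample gammas (Toeplitz matrix and right-hand side of size 1):
  Gamma_p = [[4.7348]]
  r_p     = [-3.5985]
With p = 1 this is the single equation gamma(0) phi_1 = gamma(1):
  phi_hat_1 = gamma(1) / gamma(0) = -3.5985 / 4.7348 = -0.7600.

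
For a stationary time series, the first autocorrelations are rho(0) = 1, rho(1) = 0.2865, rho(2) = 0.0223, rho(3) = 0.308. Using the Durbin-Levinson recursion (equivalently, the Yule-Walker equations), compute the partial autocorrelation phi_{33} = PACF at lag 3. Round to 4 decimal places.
\phi_{33} = 0.3499

The PACF at lag k is phi_{kk}, the last component of the solution
to the Yule-Walker system G_k phi = r_k where
  (G_k)_{ij} = rho(|i - j|), (r_k)_i = rho(i), i,j = 1..k.
Equivalently, Durbin-Levinson gives phi_{kk} iteratively:
  phi_{11} = rho(1)
  phi_{kk} = [rho(k) - sum_{j=1..k-1} phi_{k-1,j} rho(k-j)]
            / [1 - sum_{j=1..k-1} phi_{k-1,j} rho(j)],
  phi_{k,j} = phi_{k-1,j} - phi_{kk} phi_{k-1,k-j},  j = 1..k-1.
Step k = 1:
  phi_11 = rho(1) = 0.2865.
Step k = 2:
  phi_22 = [rho(2) - phi_11 rho(1)] / [1 - phi_11 rho(1)] = [0.0223 - (0.2865)(0.2865)] / [1 - (0.2865)(0.2865)]
         = -0.05978225 / 0.91791775 = -0.065128.
  Update: phi_21 = phi_11 - phi_22 phi_11 = 0.2865 - (-0.065128)(0.2865) = 0.305159.
Step k = 3:
  phi_33 = [rho(3) - phi_21 rho(2) - phi_22 rho(1)] / [1 - phi_21 rho(1) - phi_22 rho(2)]
    numerator   = 0.308 - (0.305159)(0.0223) - (-0.065128)(0.2865) = 0.31985415
    denominator = 1 - (0.305159)(0.2865) - (-0.065128)(0.0223) = 0.91402424
  phi_33 = 0.31985415 / 0.91402424 = 0.3499.
Therefore phi_{33} = 0.3499.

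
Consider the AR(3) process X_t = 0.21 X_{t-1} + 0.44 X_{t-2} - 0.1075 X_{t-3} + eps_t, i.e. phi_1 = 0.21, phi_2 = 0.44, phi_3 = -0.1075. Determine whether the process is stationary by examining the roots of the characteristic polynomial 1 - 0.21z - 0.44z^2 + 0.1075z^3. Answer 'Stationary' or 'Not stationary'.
\text{Stationary}

The AR(p) characteristic polynomial is P(z) = 1 - 0.21z - 0.44z^2 + 0.1075z^3.
Stationarity requires all roots to lie outside the unit circle, i.e. |z| > 1 for every root.
Degree 3: look for a simple real root z0 first, then factor out (1 - z/z0) and solve the remaining quadratic.
Testing z0 = 4: P(4) = 1 + (-0.21)(4) + (-0.44)(4)^2 + (0.1075)(4)^3
  = 1 + (-0.84) + (-7.04) + (6.88) = 0.  So z_0 = 4 is a root, |z_0| = 4.
Divide out the factor (1 - 0.25 z) = (1 - z/z0) (since 1/z0 = 0.25):
  P(z) = (1 - 0.25 z)(1 + (0.04) z + (-0.43) z^2)
  [check: z-coef 0.04 - (0.25) = -0.21; z^2-coef -0.43 - (0.25)(0.04) = -0.44; z^3-coef -(0.25)(-0.43) = 0.1075.]
Remaining roots from the quadratic factor 1 + (0.04) z + (-0.43) z^2:
  Set 1 + (0.04) z + (-0.43) z^2 = 0, i.e. a z^2 + b z + c = 0 with a = -0.43, b = 0.04, c = 1.
  Discriminant D = b^2 - 4ac = (0.04)^2 - 4*(-0.43)*1 = 0.0016 - (-1.72) = 1.7216.
  D >= 0, so the roots are real: z = (-b +/- sqrt(D)) / (2a) = (-0.04 +/- 1.312098) / (-0.86).
    z_1 = (-0.04 + 1.312098) / (-0.86) = -1.4792,   |z_1| = 1.4792.
    z_2 = (-0.04 - 1.312098) / (-0.86) = 1.5722,   |z_2| = 1.5722.
Moduli of all roots: 4.0000, 1.4792, 1.5722.
All moduli strictly greater than 1? Yes.
Verdict: Stationary.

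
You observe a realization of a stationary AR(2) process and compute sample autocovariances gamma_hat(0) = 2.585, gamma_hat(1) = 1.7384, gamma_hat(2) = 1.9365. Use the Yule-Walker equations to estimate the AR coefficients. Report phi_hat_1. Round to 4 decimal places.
\hat\phi_{1} = 0.3080

The Yule-Walker equations for an AR(p) process read, in matrix form,
  Gamma_p phi = r_p,   with   (Gamma_p)_{ij} = gamma(|i - j|),
                       (r_p)_i = gamma(i),   i,j = 1..p.
Substitute the sample gammas (Toeplitz matrix and right-hand side of size 2):
  Gamma_p = [[2.585, 1.7384], [1.7384, 2.585]]
  r_p     = [1.7384, 1.9365]
Written out:
  2.585 phi_1 + 1.7384 phi_2 = 1.7384
  1.7384 phi_1 + 2.585 phi_2 = 1.9365
Solve by Cramer's rule:
  det = gamma(0)^2 - gamma(1)^2 = (2.585)^2 - (1.7384)^2 = 6.682225 - 3.02203456 = 3.66019044
  phi_hat_1 = [gamma(1) gamma(0) - gamma(1) gamma(2)] / det = [(1.7384)(2.585) - (1.7384)(1.9365)] / 3.66019044 = 1.1273524 / 3.66019044 = 0.308
  phi_hat_2 = [gamma(0) gamma(2) - gamma(1)^2] / det = [(2.585)(1.9365) - (1.7384)^2] / 3.66019044 = 1.98381794 / 3.66019044 = 0.542
So phi_hat = [0.3080, 0.5420].
Therefore phi_hat_1 = 0.3080.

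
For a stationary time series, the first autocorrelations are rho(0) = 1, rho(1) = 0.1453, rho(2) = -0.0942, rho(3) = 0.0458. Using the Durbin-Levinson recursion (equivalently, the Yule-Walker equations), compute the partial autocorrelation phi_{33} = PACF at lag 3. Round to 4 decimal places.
\phi_{33} = 0.0810

The PACF at lag k is phi_{kk}, the last component of the solution
to the Yule-Walker system G_k phi = r_k where
  (G_k)_{ij} = rho(|i - j|), (r_k)_i = rho(i), i,j = 1..k.
Equivalently, Durbin-Levinson gives phi_{kk} iteratively:
  phi_{11} = rho(1)
  phi_{kk} = [rho(k) - sum_{j=1..k-1} phi_{k-1,j} rho(k-j)]
            / [1 - sum_{j=1..k-1} phi_{k-1,j} rho(j)],
  phi_{k,j} = phi_{k-1,j} - phi_{kk} phi_{k-1,k-j},  j = 1..k-1.
Step k = 1:
  phi_11 = rho(1) = 0.1453.
Step k = 2:
  phi_22 = [rho(2) - phi_11 rho(1)] / [1 - phi_11 rho(1)] = [-0.0942 - (0.1453)(0.1453)] / [1 - (0.1453)(0.1453)]
         = -0.11531209 / 0.97888791 = -0.117799.
  Update: phi_21 = phi_11 - phi_22 phi_11 = 0.1453 - (-0.117799)(0.1453) = 0.162416.
Step k = 3:
  phi_33 = [rho(3) - phi_21 rho(2) - phi_22 rho(1)] / [1 - phi_21 rho(1) - phi_22 rho(2)]
    numerator   = 0.0458 - (0.162416)(-0.0942) - (-0.117799)(0.1453) = 0.07821581
    denominator = 1 - (0.162416)(0.1453) - (-0.117799)(-0.0942) = 0.96530425
  phi_33 = 0.07821581 / 0.96530425 = 0.081.
Therefore phi_{33} = 0.0810.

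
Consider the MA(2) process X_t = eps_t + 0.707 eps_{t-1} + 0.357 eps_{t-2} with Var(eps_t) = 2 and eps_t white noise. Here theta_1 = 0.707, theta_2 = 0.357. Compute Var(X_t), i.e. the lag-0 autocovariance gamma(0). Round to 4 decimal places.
\gamma(0) = 3.2546

For an MA(q) process X_t = eps_t + sum_i theta_i eps_{t-i} with
Var(eps_t) = sigma^2, the variance is
  gamma(0) = sigma^2 * (1 + sum_i theta_i^2).
  sum_i theta_i^2 = (0.707)^2 + (0.357)^2 = 0.499849 + 0.127449 = 0.627298.
  gamma(0) = 2 * (1 + 0.627298) = 2 * 1.627298 = 3.254596, which rounds to 3.2546.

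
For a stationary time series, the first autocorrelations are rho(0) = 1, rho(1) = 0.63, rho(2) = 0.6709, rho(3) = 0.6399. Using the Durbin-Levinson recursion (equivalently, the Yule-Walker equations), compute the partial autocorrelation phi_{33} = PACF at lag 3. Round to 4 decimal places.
\phi_{33} = 0.2571

The PACF at lag k is phi_{kk}, the last component of the solution
to the Yule-Walker system G_k phi = r_k where
  (G_k)_{ij} = rho(|i - j|), (r_k)_i = rho(i), i,j = 1..k.
Equivalently, Durbin-Levinson gives phi_{kk} iteratively:
  phi_{11} = rho(1)
  phi_{kk} = [rho(k) - sum_{j=1..k-1} phi_{k-1,j} rho(k-j)]
            / [1 - sum_{j=1..k-1} phi_{k-1,j} rho(j)],
  phi_{k,j} = phi_{k-1,j} - phi_{kk} phi_{k-1,k-j},  j = 1..k-1.
Step k = 1:
  phi_11 = rho(1) = 0.63.
Step k = 2:
  phi_22 = [rho(2) - phi_11 rho(1)] / [1 - phi_11 rho(1)] = [0.6709 - (0.63)(0.63)] / [1 - (0.63)(0.63)]
         = 0.274 / 0.6031 = 0.454319.
  Update: phi_21 = phi_11 - phi_22 phi_11 = 0.63 - (0.454319)(0.63) = 0.343779.
Step k = 3:
  phi_33 = [rho(3) - phi_21 rho(2) - phi_22 rho(1)] / [1 - phi_21 rho(1) - phi_22 rho(2)]
    numerator   = 0.6399 - (0.343779)(0.6709) - (0.454319)(0.63) = 0.12303761
    denominator = 1 - (0.343779)(0.63) - (0.454319)(0.6709) = 0.4786165
  phi_33 = 0.12303761 / 0.4786165 = 0.2571.
Therefore phi_{33} = 0.2571.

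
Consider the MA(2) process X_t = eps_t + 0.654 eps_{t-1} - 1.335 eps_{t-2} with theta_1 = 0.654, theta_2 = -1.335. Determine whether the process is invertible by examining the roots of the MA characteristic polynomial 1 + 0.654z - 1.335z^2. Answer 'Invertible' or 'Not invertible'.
\text{Not invertible}

The MA(q) characteristic polynomial is P(z) = 1 + 0.654z - 1.335z^2.
Invertibility requires all roots to lie outside the unit circle, i.e. |z| > 1 for every root.
Set 1 + (0.654) z + (-1.335) z^2 = 0, i.e. a z^2 + b z + c = 0 with a = -1.335, b = 0.654, c = 1.
Discriminant D = b^2 - 4ac = (0.654)^2 - 4*(-1.335)*1 = 0.427716 - (-5.34) = 5.767716.
D >= 0, so the roots are real: z = (-b +/- sqrt(D)) / (2a) = (-0.654 +/- 2.401607) / (-2.67).
  z_1 = (-0.654 + 2.401607) / (-2.67) = -0.6545,   |z_1| = 0.6545.
  z_2 = (-0.654 - 2.401607) / (-2.67) = 1.1444,   |z_2| = 1.1444.
Moduli of all roots: 0.6545, 1.1444.
All moduli strictly greater than 1? No.
Verdict: Not invertible.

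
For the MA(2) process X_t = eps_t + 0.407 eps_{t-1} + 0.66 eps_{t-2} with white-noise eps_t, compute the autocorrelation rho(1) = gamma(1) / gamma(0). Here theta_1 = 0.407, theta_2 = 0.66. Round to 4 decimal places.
\rho(1) = 0.4219

For an MA(q) process with theta_0 = 1, the autocovariance is
  gamma(k) = sigma^2 * sum_{i=0..q-k} theta_i * theta_{i+k},
and rho(k) = gamma(k) / gamma(0). Sigma^2 cancels.
  numerator   = (1)*(0.407) + (0.407)*(0.66) = 0.67562.
  denominator = (1)^2 + (0.407)^2 + (0.66)^2 = 1.601249.
  rho(1) = 0.67562 / 1.601249 = 0.4219.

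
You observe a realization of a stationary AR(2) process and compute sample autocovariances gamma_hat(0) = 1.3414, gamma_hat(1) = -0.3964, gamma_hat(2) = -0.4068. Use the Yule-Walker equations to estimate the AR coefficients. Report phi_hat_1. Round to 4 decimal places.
\hat\phi_{1} = -0.4220

The Yule-Walker equations for an AR(p) process read, in matrix form,
  Gamma_p phi = r_p,   with   (Gamma_p)_{ij} = gamma(|i - j|),
                       (r_p)_i = gamma(i),   i,j = 1..p.
Substitute the sample gammas (Toeplitz matrix and right-hand side of size 2):
  Gamma_p = [[1.3414, -0.3964], [-0.3964, 1.3414]]
  r_p     = [-0.3964, -0.4068]
Written out:
  1.3414 phi_1 - 0.3964 phi_2 = -0.3964
  -0.3964 phi_1 + 1.3414 phi_2 = -0.4068
Solve by Cramer's rule:
  det = gamma(0)^2 - gamma(1)^2 = (1.3414)^2 - (-0.3964)^2 = 1.79935396 - 0.15713296 = 1.642221
  phi_hat_1 = [gamma(1) gamma(0) - gamma(1) gamma(2)] / det = [(-0.3964)(1.3414) - (-0.3964)(-0.4068)] / 1.642221 = -0.69298648 / 1.642221 = -0.422
  phi_hat_2 = [gamma(0) gamma(2) - gamma(1)^2] / det = [(1.3414)(-0.4068) - (-0.3964)^2] / 1.642221 = -0.70281448 / 1.642221 = -0.428
So phi_hat = [-0.4220, -0.4280].
Therefore phi_hat_1 = -0.4220.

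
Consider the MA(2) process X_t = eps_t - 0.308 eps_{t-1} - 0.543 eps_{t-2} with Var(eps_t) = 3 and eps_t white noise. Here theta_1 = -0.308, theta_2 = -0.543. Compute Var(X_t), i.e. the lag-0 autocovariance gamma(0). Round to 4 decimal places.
\gamma(0) = 4.1691

For an MA(q) process X_t = eps_t + sum_i theta_i eps_{t-i} with
Var(eps_t) = sigma^2, the variance is
  gamma(0) = sigma^2 * (1 + sum_i theta_i^2).
  sum_i theta_i^2 = (-0.308)^2 + (-0.543)^2 = 0.094864 + 0.294849 = 0.389713.
  gamma(0) = 3 * (1 + 0.389713) = 3 * 1.389713 = 4.169139, which rounds to 4.1691.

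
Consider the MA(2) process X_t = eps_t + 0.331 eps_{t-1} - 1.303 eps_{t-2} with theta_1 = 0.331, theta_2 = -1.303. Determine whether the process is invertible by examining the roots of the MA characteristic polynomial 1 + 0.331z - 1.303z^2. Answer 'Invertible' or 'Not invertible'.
\text{Not invertible}

The MA(q) characteristic polynomial is P(z) = 1 + 0.331z - 1.303z^2.
Invertibility requires all roots to lie outside the unit circle, i.e. |z| > 1 for every root.
Set 1 + (0.331) z + (-1.303) z^2 = 0, i.e. a z^2 + b z + c = 0 with a = -1.303, b = 0.331, c = 1.
Discriminant D = b^2 - 4ac = (0.331)^2 - 4*(-1.303)*1 = 0.109561 - (-5.212) = 5.321561.
D >= 0, so the roots are real: z = (-b +/- sqrt(D)) / (2a) = (-0.331 +/- 2.306851) / (-2.606).
  z_1 = (-0.331 + 2.306851) / (-2.606) = -0.7582,   |z_1| = 0.7582.
  z_2 = (-0.331 - 2.306851) / (-2.606) = 1.0122,   |z_2| = 1.0122.
Moduli of all roots: 0.7582, 1.0122.
All moduli strictly greater than 1? No.
Verdict: Not invertible.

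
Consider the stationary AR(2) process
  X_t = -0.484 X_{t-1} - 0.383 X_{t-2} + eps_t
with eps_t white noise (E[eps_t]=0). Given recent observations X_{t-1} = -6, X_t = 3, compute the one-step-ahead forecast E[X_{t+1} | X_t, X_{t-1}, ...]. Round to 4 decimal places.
E[X_{t+1} \mid \mathcal F_t] = 0.8460

For an AR(p) model X_t = c + sum_i phi_i X_{t-i} + eps_t, the
one-step-ahead conditional mean is
  E[X_{t+1} | X_t, ...] = c + sum_i phi_i X_{t+1-i}.
Substitute known values:
  E[X_{t+1} | ...] = (-0.484) * (3) + (-0.383) * (-6)
                   = 0.8460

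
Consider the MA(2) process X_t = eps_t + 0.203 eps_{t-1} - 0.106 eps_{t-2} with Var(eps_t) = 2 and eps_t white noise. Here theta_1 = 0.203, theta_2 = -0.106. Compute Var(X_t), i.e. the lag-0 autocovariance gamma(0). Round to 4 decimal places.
\gamma(0) = 2.1049

For an MA(q) process X_t = eps_t + sum_i theta_i eps_{t-i} with
Var(eps_t) = sigma^2, the variance is
  gamma(0) = sigma^2 * (1 + sum_i theta_i^2).
  sum_i theta_i^2 = (0.203)^2 + (-0.106)^2 = 0.041209 + 0.011236 = 0.052445.
  gamma(0) = 2 * (1 + 0.052445) = 2 * 1.052445 = 2.10489, which rounds to 2.1049.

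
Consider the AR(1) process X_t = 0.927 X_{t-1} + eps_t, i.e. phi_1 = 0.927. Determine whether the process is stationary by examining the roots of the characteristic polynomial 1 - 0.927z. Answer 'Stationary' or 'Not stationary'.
\text{Stationary}

The AR(p) characteristic polynomial is P(z) = 1 - 0.927z.
Stationarity requires all roots to lie outside the unit circle, i.e. |z| > 1 for every root.
This is linear in z: 1 + (-0.927) z = 0  =>  z = -1/(-0.927) = 1.078749,  |z| = 1.078749.
Moduli of all roots: 1.0787.
All moduli strictly greater than 1? Yes.
Verdict: Stationary.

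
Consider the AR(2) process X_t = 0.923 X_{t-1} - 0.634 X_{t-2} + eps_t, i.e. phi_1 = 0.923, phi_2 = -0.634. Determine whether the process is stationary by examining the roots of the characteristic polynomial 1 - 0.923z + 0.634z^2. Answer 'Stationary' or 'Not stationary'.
\text{Stationary}

The AR(p) characteristic polynomial is P(z) = 1 - 0.923z + 0.634z^2.
Stationarity requires all roots to lie outside the unit circle, i.e. |z| > 1 for every root.
Set 1 + (-0.923) z + (0.634) z^2 = 0, i.e. a z^2 + b z + c = 0 with a = 0.634, b = -0.923, c = 1.
Discriminant D = b^2 - 4ac = (-0.923)^2 - 4*(0.634)*1 = 0.851929 - (2.536) = -1.684071.
D < 0, so the roots are the complex-conjugate pair z = (-b +/- i sqrt(-D)) / (2a) = 0.7279 +/- 1.0234i.
For a conjugate pair |z|^2 = z * conj(z) = (product of roots) = c/a = 1/(0.634) = 1.577287, so |z| = sqrt(1.577287) = 1.2559 for both roots.
Moduli of all roots: 1.2559, 1.2559.
All moduli strictly greater than 1? Yes.
Verdict: Stationary.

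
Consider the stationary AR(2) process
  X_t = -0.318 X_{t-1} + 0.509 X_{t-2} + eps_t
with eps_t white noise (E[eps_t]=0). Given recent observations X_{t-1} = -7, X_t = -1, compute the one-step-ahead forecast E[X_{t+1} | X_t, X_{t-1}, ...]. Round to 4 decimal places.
E[X_{t+1} \mid \mathcal F_t] = -3.2450

For an AR(p) model X_t = c + sum_i phi_i X_{t-i} + eps_t, the
one-step-ahead conditional mean is
  E[X_{t+1} | X_t, ...] = c + sum_i phi_i X_{t+1-i}.
Substitute known values:
  E[X_{t+1} | ...] = (-0.318) * (-1) + (0.509) * (-7)
                   = -3.2450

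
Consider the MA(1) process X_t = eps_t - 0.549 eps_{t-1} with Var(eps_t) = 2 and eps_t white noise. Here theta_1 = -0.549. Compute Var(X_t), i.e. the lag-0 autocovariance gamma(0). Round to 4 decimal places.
\gamma(0) = 2.6028

For an MA(q) process X_t = eps_t + sum_i theta_i eps_{t-i} with
Var(eps_t) = sigma^2, the variance is
  gamma(0) = sigma^2 * (1 + sum_i theta_i^2).
  sum_i theta_i^2 = (-0.549)^2 = 0.301401.
  gamma(0) = 2 * (1 + 0.301401) = 2 * 1.301401 = 2.602802, which rounds to 2.6028.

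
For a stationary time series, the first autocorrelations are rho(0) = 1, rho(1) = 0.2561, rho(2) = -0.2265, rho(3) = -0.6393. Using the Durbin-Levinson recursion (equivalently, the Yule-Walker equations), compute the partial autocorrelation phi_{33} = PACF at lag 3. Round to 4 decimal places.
\phi_{33} = -0.5730

The PACF at lag k is phi_{kk}, the last component of the solution
to the Yule-Walker system G_k phi = r_k where
  (G_k)_{ij} = rho(|i - j|), (r_k)_i = rho(i), i,j = 1..k.
Equivalently, Durbin-Levinson gives phi_{kk} iteratively:
  phi_{11} = rho(1)
  phi_{kk} = [rho(k) - sum_{j=1..k-1} phi_{k-1,j} rho(k-j)]
            / [1 - sum_{j=1..k-1} phi_{k-1,j} rho(j)],
  phi_{k,j} = phi_{k-1,j} - phi_{kk} phi_{k-1,k-j},  j = 1..k-1.
Step k = 1:
  phi_11 = rho(1) = 0.2561.
Step k = 2:
  phi_22 = [rho(2) - phi_11 rho(1)] / [1 - phi_11 rho(1)] = [-0.2265 - (0.2561)(0.2561)] / [1 - (0.2561)(0.2561)]
         = -0.29208721 / 0.93441279 = -0.312589.
  Update: phi_21 = phi_11 - phi_22 phi_11 = 0.2561 - (-0.312589)(0.2561) = 0.336154.
Step k = 3:
  phi_33 = [rho(3) - phi_21 rho(2) - phi_22 rho(1)] / [1 - phi_21 rho(1) - phi_22 rho(2)]
    numerator   = -0.6393 - (0.336154)(-0.2265) - (-0.312589)(0.2561) = -0.48310705
    denominator = 1 - (0.336154)(0.2561) - (-0.312589)(-0.2265) = 0.84310953
  phi_33 = -0.48310705 / 0.84310953 = -0.573.
Therefore phi_{33} = -0.5730.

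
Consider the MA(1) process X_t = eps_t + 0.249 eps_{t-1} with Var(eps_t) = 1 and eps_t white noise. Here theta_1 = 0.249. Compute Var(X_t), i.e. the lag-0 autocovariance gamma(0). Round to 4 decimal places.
\gamma(0) = 1.0620

For an MA(q) process X_t = eps_t + sum_i theta_i eps_{t-i} with
Var(eps_t) = sigma^2, the variance is
  gamma(0) = sigma^2 * (1 + sum_i theta_i^2).
  sum_i theta_i^2 = (0.249)^2 = 0.062001.
  gamma(0) = 1 * (1 + 0.062001) = 1 * 1.062001 = 1.062001, which rounds to 1.0620.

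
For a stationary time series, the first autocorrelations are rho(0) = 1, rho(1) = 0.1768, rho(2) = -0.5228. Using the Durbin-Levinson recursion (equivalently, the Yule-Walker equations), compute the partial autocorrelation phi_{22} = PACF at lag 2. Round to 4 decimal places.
\phi_{22} = -0.5719

The PACF at lag k is phi_{kk}, the last component of the solution
to the Yule-Walker system G_k phi = r_k where
  (G_k)_{ij} = rho(|i - j|), (r_k)_i = rho(i), i,j = 1..k.
Equivalently, Durbin-Levinson gives phi_{kk} iteratively:
  phi_{11} = rho(1)
  phi_{kk} = [rho(k) - sum_{j=1..k-1} phi_{k-1,j} rho(k-j)]
            / [1 - sum_{j=1..k-1} phi_{k-1,j} rho(j)],
  phi_{k,j} = phi_{k-1,j} - phi_{kk} phi_{k-1,k-j},  j = 1..k-1.
Step k = 1:
  phi_11 = rho(1) = 0.1768.
Step k = 2:
  phi_22 = [rho(2) - phi_11 rho(1)] / [1 - phi_11 rho(1)] = [-0.5228 - (0.1768)(0.1768)] / [1 - (0.1768)(0.1768)]
         = -0.55405824 / 0.96874176 = -0.5719.
Therefore phi_{22} = -0.5719.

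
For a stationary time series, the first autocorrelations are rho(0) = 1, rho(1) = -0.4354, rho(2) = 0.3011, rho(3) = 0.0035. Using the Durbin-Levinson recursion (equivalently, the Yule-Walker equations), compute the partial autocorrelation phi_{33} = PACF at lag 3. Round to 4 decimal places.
\phi_{33} = 0.2220

The PACF at lag k is phi_{kk}, the last component of the solution
to the Yule-Walker system G_k phi = r_k where
  (G_k)_{ij} = rho(|i - j|), (r_k)_i = rho(i), i,j = 1..k.
Equivalently, Durbin-Levinson gives phi_{kk} iteratively:
  phi_{11} = rho(1)
  phi_{kk} = [rho(k) - sum_{j=1..k-1} phi_{k-1,j} rho(k-j)]
            / [1 - sum_{j=1..k-1} phi_{k-1,j} rho(j)],
  phi_{k,j} = phi_{k-1,j} - phi_{kk} phi_{k-1,k-j},  j = 1..k-1.
Step k = 1:
  phi_11 = rho(1) = -0.4354.
Step k = 2:
  phi_22 = [rho(2) - phi_11 rho(1)] / [1 - phi_11 rho(1)] = [0.3011 - (-0.4354)(-0.4354)] / [1 - (-0.4354)(-0.4354)]
         = 0.11152684 / 0.81042684 = 0.137615.
  Update: phi_21 = phi_11 - phi_22 phi_11 = -0.4354 - (0.137615)(-0.4354) = -0.375482.
Step k = 3:
  phi_33 = [rho(3) - phi_21 rho(2) - phi_22 rho(1)] / [1 - phi_21 rho(1) - phi_22 rho(2)]
    numerator   = 0.0035 - (-0.375482)(0.3011) - (0.137615)(-0.4354) = 0.17647531
    denominator = 1 - (-0.375482)(-0.4354) - (0.137615)(0.3011) = 0.79507908
  phi_33 = 0.17647531 / 0.79507908 = 0.222.
Therefore phi_{33} = 0.2220.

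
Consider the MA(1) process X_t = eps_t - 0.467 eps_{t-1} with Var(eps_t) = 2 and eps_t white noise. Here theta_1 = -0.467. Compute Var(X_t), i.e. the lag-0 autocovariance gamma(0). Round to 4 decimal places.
\gamma(0) = 2.4362

For an MA(q) process X_t = eps_t + sum_i theta_i eps_{t-i} with
Var(eps_t) = sigma^2, the variance is
  gamma(0) = sigma^2 * (1 + sum_i theta_i^2).
  sum_i theta_i^2 = (-0.467)^2 = 0.218089.
  gamma(0) = 2 * (1 + 0.218089) = 2 * 1.218089 = 2.436178, which rounds to 2.4362.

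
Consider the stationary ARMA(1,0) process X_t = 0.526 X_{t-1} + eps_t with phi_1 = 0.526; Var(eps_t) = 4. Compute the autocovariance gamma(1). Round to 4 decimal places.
\gamma(1) = 2.9088

Multiply the model equation by X_{t-k} and take expectations. With theta_0 = psi_0 = 1 and psi_j the MA(infinity) weights, this gives
  gamma(k) - sum_i phi_i gamma(k-i) = c_k,
  c_k = sigma^2 * sum_{j=k..q} theta_j psi_{j-k}   (c_k = 0 for k > q),
using gamma(-m) = gamma(m).
Pure AR (q = 0): c_0 = sigma^2 = 4, c_k = 0 for k >= 1.
Equations for k = 0 and k = 1 (AR order 1):
  gamma(0) = phi_1 gamma(1) + c_0
  gamma(1) = phi_1 gamma(0) + c_1
Substituting the second into the first: gamma(0) (1 - phi_1^2) = c_0 + phi_1 c_1, so
  gamma(0) = c_0 / (1 - phi_1^2) = 4 / (1 - (0.526)^2) = 4 / 0.723324 = 5.530025.
  gamma(1) = phi_1 gamma(0) = (0.526)(5.530025) = 2.908793.
Therefore gamma(1) = 2.9088 (to 4 decimal places).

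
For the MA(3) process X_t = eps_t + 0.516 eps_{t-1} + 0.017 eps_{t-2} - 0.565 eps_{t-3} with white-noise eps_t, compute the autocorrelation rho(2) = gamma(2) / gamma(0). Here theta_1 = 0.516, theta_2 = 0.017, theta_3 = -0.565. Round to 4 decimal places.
\rho(2) = -0.1731

For an MA(q) process with theta_0 = 1, the autocovariance is
  gamma(k) = sigma^2 * sum_{i=0..q-k} theta_i * theta_{i+k},
and rho(k) = gamma(k) / gamma(0). Sigma^2 cancels.
  numerator   = (1)*(0.017) + (0.516)*(-0.565) = -0.27454.
  denominator = (1)^2 + (0.516)^2 + (0.017)^2 + (-0.565)^2 = 1.58577.
  rho(2) = -0.27454 / 1.58577 = -0.1731.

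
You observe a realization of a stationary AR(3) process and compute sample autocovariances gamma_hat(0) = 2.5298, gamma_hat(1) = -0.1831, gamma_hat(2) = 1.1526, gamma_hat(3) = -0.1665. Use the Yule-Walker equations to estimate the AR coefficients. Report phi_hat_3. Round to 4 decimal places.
\hat\phi_{3} = -0.0190

The Yule-Walker equations for an AR(p) process read, in matrix form,
  Gamma_p phi = r_p,   with   (Gamma_p)_{ij} = gamma(|i - j|),
                       (r_p)_i = gamma(i),   i,j = 1..p.
Substitute the sample gammas (Toeplitz matrix and right-hand side of size 3):
  Gamma_p = [[2.5298, -0.1831, 1.1526], [-0.1831, 2.5298, -0.1831], [1.1526, -0.1831, 2.5298]]
  r_p     = [-0.1831, 1.1526, -0.1665]
Written out (R1..R3):
  (R1) 2.5298 phi_1 - 0.1831 phi_2 + 1.1526 phi_3 = -0.1831
  (R2) -0.1831 phi_1 + 2.5298 phi_2 - 0.1831 phi_3 = 1.1526
  (R3) 1.1526 phi_1 - 0.1831 phi_2 + 2.5298 phi_3 = -0.1665
Gaussian elimination:
  R2 <- R2 - (-0.1831/2.5298) R1 = R2 - (-0.072377) R1:  2.516548 phi_2 - 0.099678 phi_3 = 1.139348
  R3 <- R3 - (1.1526/2.5298) R1 = R3 - (0.455609) R1:  -0.099678 phi_2 + 2.004665 phi_3 = -0.083078
  R3 <- R3 - (-0.099678/2.516548) R2 = R3 - (-0.039609) R2:  2.000717 phi_3 = -0.03795
Back-substitution:
  phi_hat_3 = -0.03795 / 2.000717 = -0.018968
  phi_hat_2 = (1.139348 - (-0.099678)(-0.018968)) / 2.516548 = 0.451991
  phi_hat_1 = (-0.1831 - (-0.1831)(0.451991) - (1.1526)(-0.018968)) / 2.5298 = -0.031021
So phi_hat = [-0.0310, 0.4520, -0.0190].
Therefore phi_hat_3 = -0.0190.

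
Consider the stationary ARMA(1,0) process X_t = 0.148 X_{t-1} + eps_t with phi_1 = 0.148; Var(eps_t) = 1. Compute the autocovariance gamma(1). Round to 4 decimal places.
\gamma(1) = 0.1513

Multiply the model equation by X_{t-k} and take expectations. With theta_0 = psi_0 = 1 and psi_j the MA(infinity) weights, this gives
  gamma(k) - sum_i phi_i gamma(k-i) = c_k,
  c_k = sigma^2 * sum_{j=k..q} theta_j psi_{j-k}   (c_k = 0 for k > q),
using gamma(-m) = gamma(m).
Pure AR (q = 0): c_0 = sigma^2 = 1, c_k = 0 for k >= 1.
Equations for k = 0 and k = 1 (AR order 1):
  gamma(0) = phi_1 gamma(1) + c_0
  gamma(1) = phi_1 gamma(0) + c_1
Substituting the second into the first: gamma(0) (1 - phi_1^2) = c_0 + phi_1 c_1, so
  gamma(0) = c_0 / (1 - phi_1^2) = 1 / (1 - (0.148)^2) = 1 / 0.978096 = 1.022395.
  gamma(1) = phi_1 gamma(0) = (0.148)(1.022395) = 0.151314.
Therefore gamma(1) = 0.1513 (to 4 decimal places).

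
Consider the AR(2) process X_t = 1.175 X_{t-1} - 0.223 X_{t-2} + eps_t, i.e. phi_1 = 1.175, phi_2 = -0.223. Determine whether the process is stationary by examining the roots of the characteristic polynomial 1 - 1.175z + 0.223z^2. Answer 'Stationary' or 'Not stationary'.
\text{Stationary}

The AR(p) characteristic polynomial is P(z) = 1 - 1.175z + 0.223z^2.
Stationarity requires all roots to lie outside the unit circle, i.e. |z| > 1 for every root.
Set 1 + (-1.175) z + (0.223) z^2 = 0, i.e. a z^2 + b z + c = 0 with a = 0.223, b = -1.175, c = 1.
Discriminant D = b^2 - 4ac = (-1.175)^2 - 4*(0.223)*1 = 1.380625 - (0.892) = 0.488625.
D >= 0, so the roots are real: z = (-b +/- sqrt(D)) / (2a) = (1.175 +/- 0.699017) / (0.446).
  z_1 = (1.175 + 0.699017) / (0.446) = 4.2018,   |z_1| = 4.2018.
  z_2 = (1.175 - 0.699017) / (0.446) = 1.0672,   |z_2| = 1.0672.
Moduli of all roots: 4.2018, 1.0672.
All moduli strictly greater than 1? Yes.
Verdict: Stationary.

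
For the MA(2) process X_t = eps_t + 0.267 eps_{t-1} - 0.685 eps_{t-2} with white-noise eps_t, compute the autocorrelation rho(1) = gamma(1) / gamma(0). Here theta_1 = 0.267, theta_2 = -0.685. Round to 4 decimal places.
\rho(1) = 0.0546

For an MA(q) process with theta_0 = 1, the autocovariance is
  gamma(k) = sigma^2 * sum_{i=0..q-k} theta_i * theta_{i+k},
and rho(k) = gamma(k) / gamma(0). Sigma^2 cancels.
  numerator   = (1)*(0.267) + (0.267)*(-0.685) = 0.084105.
  denominator = (1)^2 + (0.267)^2 + (-0.685)^2 = 1.540514.
  rho(1) = 0.084105 / 1.540514 = 0.0546.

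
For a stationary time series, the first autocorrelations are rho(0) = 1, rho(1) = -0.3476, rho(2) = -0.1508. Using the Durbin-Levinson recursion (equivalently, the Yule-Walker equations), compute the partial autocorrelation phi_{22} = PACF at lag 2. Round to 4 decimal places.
\phi_{22} = -0.3090

The PACF at lag k is phi_{kk}, the last component of the solution
to the Yule-Walker system G_k phi = r_k where
  (G_k)_{ij} = rho(|i - j|), (r_k)_i = rho(i), i,j = 1..k.
Equivalently, Durbin-Levinson gives phi_{kk} iteratively:
  phi_{11} = rho(1)
  phi_{kk} = [rho(k) - sum_{j=1..k-1} phi_{k-1,j} rho(k-j)]
            / [1 - sum_{j=1..k-1} phi_{k-1,j} rho(j)],
  phi_{k,j} = phi_{k-1,j} - phi_{kk} phi_{k-1,k-j},  j = 1..k-1.
Step k = 1:
  phi_11 = rho(1) = -0.3476.
Step k = 2:
  phi_22 = [rho(2) - phi_11 rho(1)] / [1 - phi_11 rho(1)] = [-0.1508 - (-0.3476)(-0.3476)] / [1 - (-0.3476)(-0.3476)]
         = -0.27162576 / 0.87917424 = -0.309.
Therefore phi_{22} = -0.3090.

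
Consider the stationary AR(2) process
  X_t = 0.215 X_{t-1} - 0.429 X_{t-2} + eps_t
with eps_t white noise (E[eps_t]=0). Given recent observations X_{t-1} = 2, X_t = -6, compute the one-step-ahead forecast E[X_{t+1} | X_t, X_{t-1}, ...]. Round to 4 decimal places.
E[X_{t+1} \mid \mathcal F_t] = -2.1480

For an AR(p) model X_t = c + sum_i phi_i X_{t-i} + eps_t, the
one-step-ahead conditional mean is
  E[X_{t+1} | X_t, ...] = c + sum_i phi_i X_{t+1-i}.
Substitute known values:
  E[X_{t+1} | ...] = (0.215) * (-6) + (-0.429) * (2)
                   = -2.1480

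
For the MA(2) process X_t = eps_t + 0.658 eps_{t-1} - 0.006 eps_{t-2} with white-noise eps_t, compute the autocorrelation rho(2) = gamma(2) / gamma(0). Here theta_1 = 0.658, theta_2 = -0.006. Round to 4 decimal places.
\rho(2) = -0.0042

For an MA(q) process with theta_0 = 1, the autocovariance is
  gamma(k) = sigma^2 * sum_{i=0..q-k} theta_i * theta_{i+k},
and rho(k) = gamma(k) / gamma(0). Sigma^2 cancels.
  numerator   = (1)*(-0.006) = -0.006.
  denominator = (1)^2 + (0.658)^2 + (-0.006)^2 = 1.433.
  rho(2) = -0.006 / 1.433 = -0.0042.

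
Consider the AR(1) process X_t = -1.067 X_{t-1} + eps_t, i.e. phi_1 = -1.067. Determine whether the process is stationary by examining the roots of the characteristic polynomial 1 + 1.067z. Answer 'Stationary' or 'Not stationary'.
\text{Not stationary}

The AR(p) characteristic polynomial is P(z) = 1 + 1.067z.
Stationarity requires all roots to lie outside the unit circle, i.e. |z| > 1 for every root.
This is linear in z: 1 + (1.067) z = 0  =>  z = -1/(1.067) = -0.937207,  |z| = 0.937207.
Moduli of all roots: 0.9372.
All moduli strictly greater than 1? No.
Verdict: Not stationary.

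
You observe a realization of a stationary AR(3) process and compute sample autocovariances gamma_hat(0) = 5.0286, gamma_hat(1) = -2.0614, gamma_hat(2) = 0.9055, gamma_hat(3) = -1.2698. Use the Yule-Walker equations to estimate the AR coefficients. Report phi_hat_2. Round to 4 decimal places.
\hat\phi_{2} = -0.0700

The Yule-Walker equations for an AR(p) process read, in matrix form,
  Gamma_p phi = r_p,   with   (Gamma_p)_{ij} = gamma(|i - j|),
                       (r_p)_i = gamma(i),   i,j = 1..p.
Substitute the sample gammas (Toeplitz matrix and right-hand side of size 3):
  Gamma_p = [[5.0286, -2.0614, 0.9055], [-2.0614, 5.0286, -2.0614], [0.9055, -2.0614, 5.0286]]
  r_p     = [-2.0614, 0.9055, -1.2698]
Written out (R1..R3):
  (R1) 5.0286 phi_1 - 2.0614 phi_2 + 0.9055 phi_3 = -2.0614
  (R2) -2.0614 phi_1 + 5.0286 phi_2 - 2.0614 phi_3 = 0.9055
  (R3) 0.9055 phi_1 - 2.0614 phi_2 + 5.0286 phi_3 = -1.2698
Gaussian elimination:
  R2 <- R2 - (-2.0614/5.0286) R1 = R2 - (-0.409935) R1:  4.18356 phi_2 - 1.690204 phi_3 = 0.06046
  R3 <- R3 - (0.9055/5.0286) R1 = R3 - (0.18007) R1:  -1.690204 phi_2 + 4.865547 phi_3 = -0.898604
  R3 <- R3 - (-1.690204/4.18356) R2 = R3 - (-0.404011) R2:  4.182686 phi_3 = -0.874177
Back-substitution:
  phi_hat_3 = -0.874177 / 4.182686 = -0.208999
  phi_hat_2 = (0.06046 - (-1.690204)(-0.208999)) / 4.18356 = -0.069986
  phi_hat_1 = (-2.0614 - (-2.0614)(-0.069986) - (0.9055)(-0.208999)) / 5.0286 = -0.400991
So phi_hat = [-0.4010, -0.0700, -0.2090].
Therefore phi_hat_2 = -0.0700.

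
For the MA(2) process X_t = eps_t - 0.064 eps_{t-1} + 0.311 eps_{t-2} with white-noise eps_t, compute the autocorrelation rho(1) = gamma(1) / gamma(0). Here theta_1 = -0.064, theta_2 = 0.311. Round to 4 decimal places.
\rho(1) = -0.0762

For an MA(q) process with theta_0 = 1, the autocovariance is
  gamma(k) = sigma^2 * sum_{i=0..q-k} theta_i * theta_{i+k},
and rho(k) = gamma(k) / gamma(0). Sigma^2 cancels.
  numerator   = (1)*(-0.064) + (-0.064)*(0.311) = -0.083904.
  denominator = (1)^2 + (-0.064)^2 + (0.311)^2 = 1.100817.
  rho(1) = -0.083904 / 1.100817 = -0.0762.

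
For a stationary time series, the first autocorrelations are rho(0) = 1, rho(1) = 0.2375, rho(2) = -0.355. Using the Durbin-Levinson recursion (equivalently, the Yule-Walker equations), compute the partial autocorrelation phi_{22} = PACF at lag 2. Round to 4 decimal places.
\phi_{22} = -0.4360

The PACF at lag k is phi_{kk}, the last component of the solution
to the Yule-Walker system G_k phi = r_k where
  (G_k)_{ij} = rho(|i - j|), (r_k)_i = rho(i), i,j = 1..k.
Equivalently, Durbin-Levinson gives phi_{kk} iteratively:
  phi_{11} = rho(1)
  phi_{kk} = [rho(k) - sum_{j=1..k-1} phi_{k-1,j} rho(k-j)]
            / [1 - sum_{j=1..k-1} phi_{k-1,j} rho(j)],
  phi_{k,j} = phi_{k-1,j} - phi_{kk} phi_{k-1,k-j},  j = 1..k-1.
Step k = 1:
  phi_11 = rho(1) = 0.2375.
Step k = 2:
  phi_22 = [rho(2) - phi_11 rho(1)] / [1 - phi_11 rho(1)] = [-0.355 - (0.2375)(0.2375)] / [1 - (0.2375)(0.2375)]
         = -0.41140625 / 0.94359375 = -0.436.
Therefore phi_{22} = -0.4360.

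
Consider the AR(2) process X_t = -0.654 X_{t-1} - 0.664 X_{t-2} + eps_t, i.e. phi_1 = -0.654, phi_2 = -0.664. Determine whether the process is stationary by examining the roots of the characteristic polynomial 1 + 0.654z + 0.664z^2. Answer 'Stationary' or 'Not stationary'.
\text{Stationary}

The AR(p) characteristic polynomial is P(z) = 1 + 0.654z + 0.664z^2.
Stationarity requires all roots to lie outside the unit circle, i.e. |z| > 1 for every root.
Set 1 + (0.654) z + (0.664) z^2 = 0, i.e. a z^2 + b z + c = 0 with a = 0.664, b = 0.654, c = 1.
Discriminant D = b^2 - 4ac = (0.654)^2 - 4*(0.664)*1 = 0.427716 - (2.656) = -2.228284.
D < 0, so the roots are the complex-conjugate pair z = (-b +/- i sqrt(-D)) / (2a) = -0.4925 +/- 1.1241i.
For a conjugate pair |z|^2 = z * conj(z) = (product of roots) = c/a = 1/(0.664) = 1.506024, so |z| = sqrt(1.506024) = 1.2272 for both roots.
Moduli of all roots: 1.2272, 1.2272.
All moduli strictly greater than 1? Yes.
Verdict: Stationary.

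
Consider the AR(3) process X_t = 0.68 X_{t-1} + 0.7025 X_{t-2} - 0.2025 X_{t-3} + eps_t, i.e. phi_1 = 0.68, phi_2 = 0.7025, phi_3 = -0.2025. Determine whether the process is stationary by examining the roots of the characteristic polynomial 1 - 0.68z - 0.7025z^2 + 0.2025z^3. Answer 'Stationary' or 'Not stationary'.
\text{Not stationary}

The AR(p) characteristic polynomial is P(z) = 1 - 0.68z - 0.7025z^2 + 0.2025z^3.
Stationarity requires all roots to lie outside the unit circle, i.e. |z| > 1 for every root.
Degree 3: look for a simple real root z0 first, then factor out (1 - z/z0) and solve the remaining quadratic.
Testing z0 = 4: P(4) = 1 + (-0.68)(4) + (-0.7025)(4)^2 + (0.2025)(4)^3
  = 1 + (-2.72) + (-11.24) + (12.96) = 0.  So z_0 = 4 is a root, |z_0| = 4.
Divide out the factor (1 - 0.25 z) = (1 - z/z0) (since 1/z0 = 0.25):
  P(z) = (1 - 0.25 z)(1 + (-0.43) z + (-0.81) z^2)
  [check: z-coef -0.43 - (0.25) = -0.68; z^2-coef -0.81 - (0.25)(-0.43) = -0.7025; z^3-coef -(0.25)(-0.81) = 0.2025.]
Remaining roots from the quadratic factor 1 + (-0.43) z + (-0.81) z^2:
  Set 1 + (-0.43) z + (-0.81) z^2 = 0, i.e. a z^2 + b z + c = 0 with a = -0.81, b = -0.43, c = 1.
  Discriminant D = b^2 - 4ac = (-0.43)^2 - 4*(-0.81)*1 = 0.1849 - (-3.24) = 3.4249.
  D >= 0, so the roots are real: z = (-b +/- sqrt(D)) / (2a) = (0.43 +/- 1.850649) / (-1.62).
    z_1 = (0.43 + 1.850649) / (-1.62) = -1.4078,   |z_1| = 1.4078.
    z_2 = (0.43 - 1.850649) / (-1.62) = 0.8769,   |z_2| = 0.8769.
Moduli of all roots: 4.0000, 1.4078, 0.8769.
All moduli strictly greater than 1? No.
Verdict: Not stationary.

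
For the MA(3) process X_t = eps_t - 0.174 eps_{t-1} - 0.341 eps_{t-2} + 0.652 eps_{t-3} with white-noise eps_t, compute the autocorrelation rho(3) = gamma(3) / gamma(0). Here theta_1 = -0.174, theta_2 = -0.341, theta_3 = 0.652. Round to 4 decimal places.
\rho(3) = 0.4148

For an MA(q) process with theta_0 = 1, the autocovariance is
  gamma(k) = sigma^2 * sum_{i=0..q-k} theta_i * theta_{i+k},
and rho(k) = gamma(k) / gamma(0). Sigma^2 cancels.
  numerator   = (1)*(0.652) = 0.652.
  denominator = (1)^2 + (-0.174)^2 + (-0.341)^2 + (0.652)^2 = 1.571661.
  rho(3) = 0.652 / 1.571661 = 0.4148.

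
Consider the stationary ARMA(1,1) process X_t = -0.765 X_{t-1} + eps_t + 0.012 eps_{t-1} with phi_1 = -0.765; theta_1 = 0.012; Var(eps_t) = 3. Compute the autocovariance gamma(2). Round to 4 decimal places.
\gamma(2) = 4.1282

Multiply the model equation by X_{t-k} and take expectations. With theta_0 = psi_0 = 1 and psi_j the MA(infinity) weights, this gives
  gamma(k) - sum_i phi_i gamma(k-i) = c_k,
  c_k = sigma^2 * sum_{j=k..q} theta_j psi_{j-k}   (c_k = 0 for k > q),
using gamma(-m) = gamma(m).
psi-weights needed (psi_j = theta_j + sum_i phi_i psi_{j-i}):
  psi_1 = theta_1 + phi_1 = 0.012 + (-0.765) = -0.753
Right-hand sides:
  c_0 = sigma^2 (1 + theta_1 psi_1) = 3 * (1 + (0.012)(-0.753)) = 3 * 0.990964 = 2.972892
  c_1 = sigma^2 theta_1 = 3 * (0.012) = 0.036
  c_2 = 0
Equations for k = 0 and k = 1 (AR order 1):
  gamma(0) = phi_1 gamma(1) + c_0
  gamma(1) = phi_1 gamma(0) + c_1
Substituting the second into the first: gamma(0) (1 - phi_1^2) = c_0 + phi_1 c_1, so
  gamma(0) = (c_0 + phi_1 c_1) / (1 - phi_1^2) = (2.972892 + (-0.765)(0.036)) / (1 - (-0.765)^2) = 2.945352 / 0.414775 = 7.101084.
  gamma(1) = phi_1 gamma(0) + c_1 = (-0.765)(7.101084) + (0.036) = -5.396329.
For k = 2 (> q): gamma(2) = phi_1 gamma(1) = (-0.765)(-5.396329) = 4.128192.
Therefore gamma(2) = 4.1282 (to 4 decimal places).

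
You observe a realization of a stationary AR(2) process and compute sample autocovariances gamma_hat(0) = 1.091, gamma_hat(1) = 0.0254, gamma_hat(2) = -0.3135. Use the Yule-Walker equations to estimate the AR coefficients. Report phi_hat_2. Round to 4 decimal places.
\hat\phi_{2} = -0.2880

The Yule-Walker equations for an AR(p) process read, in matrix form,
  Gamma_p phi = r_p,   with   (Gamma_p)_{ij} = gamma(|i - j|),
                       (r_p)_i = gamma(i),   i,j = 1..p.
Substitute the sample gammas (Toeplitz matrix and right-hand side of size 2):
  Gamma_p = [[1.091, 0.0254], [0.0254, 1.091]]
  r_p     = [0.0254, -0.3135]
Written out:
  1.091 phi_1 + 0.0254 phi_2 = 0.0254
  0.0254 phi_1 + 1.091 phi_2 = -0.3135
Solve by Cramer's rule:
  det = gamma(0)^2 - gamma(1)^2 = (1.091)^2 - (0.0254)^2 = 1.190281 - 0.00064516 = 1.18963584
  phi_hat_1 = [gamma(1) gamma(0) - gamma(1) gamma(2)] / det = [(0.0254)(1.091) - (0.0254)(-0.3135)] / 1.18963584 = 0.0356743 / 1.18963584 = 0.03
  phi_hat_2 = [gamma(0) gamma(2) - gamma(1)^2] / det = [(1.091)(-0.3135) - (0.0254)^2] / 1.18963584 = -0.34267366 / 1.18963584 = -0.288
So phi_hat = [0.0300, -0.2880].
Therefore phi_hat_2 = -0.2880.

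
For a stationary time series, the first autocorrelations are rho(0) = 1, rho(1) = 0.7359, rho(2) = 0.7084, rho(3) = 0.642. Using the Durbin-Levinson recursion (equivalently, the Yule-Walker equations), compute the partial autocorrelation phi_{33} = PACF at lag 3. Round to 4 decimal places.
\phi_{33} = 0.1071

The PACF at lag k is phi_{kk}, the last component of the solution
to the Yule-Walker system G_k phi = r_k where
  (G_k)_{ij} = rho(|i - j|), (r_k)_i = rho(i), i,j = 1..k.
Equivalently, Durbin-Levinson gives phi_{kk} iteratively:
  phi_{11} = rho(1)
  phi_{kk} = [rho(k) - sum_{j=1..k-1} phi_{k-1,j} rho(k-j)]
            / [1 - sum_{j=1..k-1} phi_{k-1,j} rho(j)],
  phi_{k,j} = phi_{k-1,j} - phi_{kk} phi_{k-1,k-j},  j = 1..k-1.
Step k = 1:
  phi_11 = rho(1) = 0.7359.
Step k = 2:
  phi_22 = [rho(2) - phi_11 rho(1)] / [1 - phi_11 rho(1)] = [0.7084 - (0.7359)(0.7359)] / [1 - (0.7359)(0.7359)]
         = 0.16685119 / 0.45845119 = 0.363945.
  Update: phi_21 = phi_11 - phi_22 phi_11 = 0.7359 - (0.363945)(0.7359) = 0.468073.
Step k = 3:
  phi_33 = [rho(3) - phi_21 rho(2) - phi_22 rho(1)] / [1 - phi_21 rho(1) - phi_22 rho(2)]
    numerator   = 0.642 - (0.468073)(0.7084) - (0.363945)(0.7359) = 0.04258997
    denominator = 1 - (0.468073)(0.7359) - (0.363945)(0.7084) = 0.39772647
  phi_33 = 0.04258997 / 0.39772647 = 0.1071.
Therefore phi_{33} = 0.1071.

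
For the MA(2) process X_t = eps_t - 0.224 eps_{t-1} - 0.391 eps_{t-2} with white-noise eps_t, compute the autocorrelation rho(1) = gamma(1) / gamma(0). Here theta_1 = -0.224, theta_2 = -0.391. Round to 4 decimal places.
\rho(1) = -0.1134

For an MA(q) process with theta_0 = 1, the autocovariance is
  gamma(k) = sigma^2 * sum_{i=0..q-k} theta_i * theta_{i+k},
and rho(k) = gamma(k) / gamma(0). Sigma^2 cancels.
  numerator   = (1)*(-0.224) + (-0.224)*(-0.391) = -0.136416.
  denominator = (1)^2 + (-0.224)^2 + (-0.391)^2 = 1.203057.
  rho(1) = -0.136416 / 1.203057 = -0.1134.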